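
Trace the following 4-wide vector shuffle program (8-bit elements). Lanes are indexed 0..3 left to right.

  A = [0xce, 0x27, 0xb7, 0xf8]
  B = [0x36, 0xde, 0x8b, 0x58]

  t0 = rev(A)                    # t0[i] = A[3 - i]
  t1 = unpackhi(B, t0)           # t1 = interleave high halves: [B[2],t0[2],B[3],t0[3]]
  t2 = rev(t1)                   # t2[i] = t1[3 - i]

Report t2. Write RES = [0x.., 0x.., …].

→ t0 |f8|b7|27|ce|
→ t1 |8b|27|58|ce|
→ t2 |ce|58|27|8b|

RES = [ 0xce  0x58  0x27  0x8b ]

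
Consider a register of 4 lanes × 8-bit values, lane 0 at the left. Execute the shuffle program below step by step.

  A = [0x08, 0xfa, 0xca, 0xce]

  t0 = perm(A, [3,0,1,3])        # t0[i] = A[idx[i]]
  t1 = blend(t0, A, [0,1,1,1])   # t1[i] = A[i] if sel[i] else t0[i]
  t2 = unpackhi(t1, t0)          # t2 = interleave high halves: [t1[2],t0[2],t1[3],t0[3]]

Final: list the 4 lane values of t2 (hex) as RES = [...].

RES = [0xca, 0xfa, 0xce, 0xce]

  t0: ce 08 fa ce
  t1: ce fa ca ce
  t2: ca fa ce ce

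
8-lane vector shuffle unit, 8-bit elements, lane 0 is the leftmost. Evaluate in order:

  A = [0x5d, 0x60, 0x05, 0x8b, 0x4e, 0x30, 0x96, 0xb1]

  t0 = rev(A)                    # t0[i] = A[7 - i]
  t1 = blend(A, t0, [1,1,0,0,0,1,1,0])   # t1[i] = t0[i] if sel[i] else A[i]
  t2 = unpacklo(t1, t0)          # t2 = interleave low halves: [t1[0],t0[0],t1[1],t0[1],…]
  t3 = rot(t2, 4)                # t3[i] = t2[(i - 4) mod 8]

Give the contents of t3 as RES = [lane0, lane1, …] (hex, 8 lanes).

  t0: b1 96 30 4e 8b 05 60 5d
  t1: b1 96 05 8b 4e 05 60 b1
  t2: b1 b1 96 96 05 30 8b 4e
  t3: 05 30 8b 4e b1 b1 96 96

RES = [0x05, 0x30, 0x8b, 0x4e, 0xb1, 0xb1, 0x96, 0x96]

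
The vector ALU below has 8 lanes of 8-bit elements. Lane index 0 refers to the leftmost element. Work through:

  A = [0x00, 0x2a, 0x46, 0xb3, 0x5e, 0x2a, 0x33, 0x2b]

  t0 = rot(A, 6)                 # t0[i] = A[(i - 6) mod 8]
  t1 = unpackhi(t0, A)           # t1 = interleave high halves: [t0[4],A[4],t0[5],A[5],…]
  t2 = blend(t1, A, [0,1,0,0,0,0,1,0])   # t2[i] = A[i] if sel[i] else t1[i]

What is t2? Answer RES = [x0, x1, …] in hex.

t0 = [0x46, 0xb3, 0x5e, 0x2a, 0x33, 0x2b, 0x00, 0x2a]
t1 = [0x33, 0x5e, 0x2b, 0x2a, 0x00, 0x33, 0x2a, 0x2b]
t2 = [0x33, 0x2a, 0x2b, 0x2a, 0x00, 0x33, 0x33, 0x2b]

RES = [0x33, 0x2a, 0x2b, 0x2a, 0x00, 0x33, 0x33, 0x2b]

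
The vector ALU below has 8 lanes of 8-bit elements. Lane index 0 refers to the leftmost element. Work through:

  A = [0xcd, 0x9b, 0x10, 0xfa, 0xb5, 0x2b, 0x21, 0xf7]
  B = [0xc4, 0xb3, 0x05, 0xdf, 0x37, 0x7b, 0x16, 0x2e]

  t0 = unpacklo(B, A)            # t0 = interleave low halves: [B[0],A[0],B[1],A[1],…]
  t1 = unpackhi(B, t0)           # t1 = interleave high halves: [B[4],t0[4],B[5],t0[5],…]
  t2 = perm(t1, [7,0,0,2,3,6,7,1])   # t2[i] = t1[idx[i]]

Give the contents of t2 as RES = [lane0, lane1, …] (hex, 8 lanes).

RES = [ 0xfa  0x37  0x37  0x7b  0x10  0x2e  0xfa  0x05 ]

  t0: c4 cd b3 9b 05 10 df fa
  t1: 37 05 7b 10 16 df 2e fa
  t2: fa 37 37 7b 10 2e fa 05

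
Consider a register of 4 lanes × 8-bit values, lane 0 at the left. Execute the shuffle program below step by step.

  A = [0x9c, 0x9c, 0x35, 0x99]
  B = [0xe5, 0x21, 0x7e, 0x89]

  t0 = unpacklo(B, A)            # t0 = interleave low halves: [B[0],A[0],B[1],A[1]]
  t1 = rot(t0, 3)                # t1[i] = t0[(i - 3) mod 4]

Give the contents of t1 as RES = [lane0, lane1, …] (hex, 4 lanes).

RES = [ 0x9c  0x21  0x9c  0xe5 ]

→ t0 |e5|9c|21|9c|
→ t1 |9c|21|9c|e5|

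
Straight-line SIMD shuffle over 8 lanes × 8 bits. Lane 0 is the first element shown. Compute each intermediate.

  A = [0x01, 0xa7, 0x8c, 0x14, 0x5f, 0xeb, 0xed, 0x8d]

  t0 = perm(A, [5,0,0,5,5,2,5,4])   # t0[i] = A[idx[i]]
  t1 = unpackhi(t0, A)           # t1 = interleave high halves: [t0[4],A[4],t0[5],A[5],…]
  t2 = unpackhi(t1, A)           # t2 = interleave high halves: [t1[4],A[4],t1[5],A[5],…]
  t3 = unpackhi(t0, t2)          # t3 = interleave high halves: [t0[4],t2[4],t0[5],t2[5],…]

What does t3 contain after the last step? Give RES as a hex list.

  t0: eb 01 01 eb eb 8c eb 5f
  t1: eb 5f 8c eb eb ed 5f 8d
  t2: eb 5f ed eb 5f ed 8d 8d
  t3: eb 5f 8c ed eb 8d 5f 8d

RES = [ 0xeb  0x5f  0x8c  0xed  0xeb  0x8d  0x5f  0x8d ]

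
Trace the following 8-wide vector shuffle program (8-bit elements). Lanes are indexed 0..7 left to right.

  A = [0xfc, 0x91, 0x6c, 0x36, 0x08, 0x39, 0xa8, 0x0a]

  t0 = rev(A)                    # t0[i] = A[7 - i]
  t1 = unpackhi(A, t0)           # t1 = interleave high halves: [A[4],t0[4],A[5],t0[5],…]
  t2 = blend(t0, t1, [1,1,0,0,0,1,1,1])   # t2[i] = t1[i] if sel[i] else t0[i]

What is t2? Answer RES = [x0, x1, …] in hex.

RES = [ 0x08  0x36  0x39  0x08  0x36  0x91  0x0a  0xfc ]

  t0: 0a a8 39 08 36 6c 91 fc
  t1: 08 36 39 6c a8 91 0a fc
  t2: 08 36 39 08 36 91 0a fc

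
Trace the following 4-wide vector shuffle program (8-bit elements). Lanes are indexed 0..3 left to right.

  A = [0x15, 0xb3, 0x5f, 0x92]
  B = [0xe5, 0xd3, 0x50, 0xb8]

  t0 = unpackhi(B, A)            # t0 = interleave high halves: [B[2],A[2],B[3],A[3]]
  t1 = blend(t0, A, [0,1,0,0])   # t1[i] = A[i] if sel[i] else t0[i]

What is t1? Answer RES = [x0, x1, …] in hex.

RES = [0x50, 0xb3, 0xb8, 0x92]

t0 = [0x50, 0x5f, 0xb8, 0x92]
t1 = [0x50, 0xb3, 0xb8, 0x92]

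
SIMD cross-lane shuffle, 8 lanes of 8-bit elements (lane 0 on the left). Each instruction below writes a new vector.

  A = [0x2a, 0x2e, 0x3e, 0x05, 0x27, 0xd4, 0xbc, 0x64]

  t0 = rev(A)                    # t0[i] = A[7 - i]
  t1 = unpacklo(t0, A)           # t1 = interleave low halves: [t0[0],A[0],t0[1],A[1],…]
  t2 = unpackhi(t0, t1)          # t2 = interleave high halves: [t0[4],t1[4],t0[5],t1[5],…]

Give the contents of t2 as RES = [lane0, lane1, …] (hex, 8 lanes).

RES = [0x05, 0xd4, 0x3e, 0x3e, 0x2e, 0x27, 0x2a, 0x05]

t0 = [0x64, 0xbc, 0xd4, 0x27, 0x05, 0x3e, 0x2e, 0x2a]
t1 = [0x64, 0x2a, 0xbc, 0x2e, 0xd4, 0x3e, 0x27, 0x05]
t2 = [0x05, 0xd4, 0x3e, 0x3e, 0x2e, 0x27, 0x2a, 0x05]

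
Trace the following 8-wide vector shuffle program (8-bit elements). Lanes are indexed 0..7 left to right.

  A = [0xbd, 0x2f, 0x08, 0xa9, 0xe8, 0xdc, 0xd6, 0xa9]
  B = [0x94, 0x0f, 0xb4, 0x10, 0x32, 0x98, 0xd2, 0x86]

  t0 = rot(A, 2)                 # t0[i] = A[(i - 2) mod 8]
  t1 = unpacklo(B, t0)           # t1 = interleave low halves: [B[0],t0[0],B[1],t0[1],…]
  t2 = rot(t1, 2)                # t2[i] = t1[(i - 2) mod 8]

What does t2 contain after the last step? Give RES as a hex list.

  t0: d6 a9 bd 2f 08 a9 e8 dc
  t1: 94 d6 0f a9 b4 bd 10 2f
  t2: 10 2f 94 d6 0f a9 b4 bd

RES = [0x10, 0x2f, 0x94, 0xd6, 0x0f, 0xa9, 0xb4, 0xbd]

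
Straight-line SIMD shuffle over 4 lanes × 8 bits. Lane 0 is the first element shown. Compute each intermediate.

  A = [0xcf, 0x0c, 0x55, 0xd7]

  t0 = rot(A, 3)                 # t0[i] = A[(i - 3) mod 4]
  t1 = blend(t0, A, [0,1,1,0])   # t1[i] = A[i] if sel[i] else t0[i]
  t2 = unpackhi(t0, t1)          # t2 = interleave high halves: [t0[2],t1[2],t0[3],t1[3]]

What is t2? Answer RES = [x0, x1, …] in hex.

RES = [ 0xd7  0x55  0xcf  0xcf ]

→ t0 |0c|55|d7|cf|
→ t1 |0c|0c|55|cf|
→ t2 |d7|55|cf|cf|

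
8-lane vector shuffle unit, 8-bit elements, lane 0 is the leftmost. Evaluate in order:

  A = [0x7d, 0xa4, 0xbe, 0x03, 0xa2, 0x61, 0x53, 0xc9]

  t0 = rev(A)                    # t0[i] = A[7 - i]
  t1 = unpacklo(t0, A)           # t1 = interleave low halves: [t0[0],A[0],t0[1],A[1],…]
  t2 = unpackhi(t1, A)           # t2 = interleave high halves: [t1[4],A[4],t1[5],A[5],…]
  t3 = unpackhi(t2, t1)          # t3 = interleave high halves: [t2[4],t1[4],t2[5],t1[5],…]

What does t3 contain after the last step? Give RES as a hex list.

RES = [0xa2, 0x61, 0x53, 0xbe, 0x03, 0xa2, 0xc9, 0x03]

  t0: c9 53 61 a2 03 be a4 7d
  t1: c9 7d 53 a4 61 be a2 03
  t2: 61 a2 be 61 a2 53 03 c9
  t3: a2 61 53 be 03 a2 c9 03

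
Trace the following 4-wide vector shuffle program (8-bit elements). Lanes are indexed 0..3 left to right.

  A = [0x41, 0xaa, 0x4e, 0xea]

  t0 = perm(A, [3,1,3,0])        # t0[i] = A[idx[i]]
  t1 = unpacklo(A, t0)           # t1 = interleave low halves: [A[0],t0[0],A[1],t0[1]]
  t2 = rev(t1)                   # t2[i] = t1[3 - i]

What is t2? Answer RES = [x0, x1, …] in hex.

→ t0 |ea|aa|ea|41|
→ t1 |41|ea|aa|aa|
→ t2 |aa|aa|ea|41|

RES = [ 0xaa  0xaa  0xea  0x41 ]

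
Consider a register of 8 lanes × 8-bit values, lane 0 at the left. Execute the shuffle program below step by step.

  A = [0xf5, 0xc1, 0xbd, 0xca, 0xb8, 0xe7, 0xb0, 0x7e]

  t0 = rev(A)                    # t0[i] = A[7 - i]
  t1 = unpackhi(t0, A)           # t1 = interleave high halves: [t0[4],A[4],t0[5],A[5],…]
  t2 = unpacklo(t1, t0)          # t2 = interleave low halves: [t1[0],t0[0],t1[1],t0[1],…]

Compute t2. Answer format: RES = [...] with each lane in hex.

t0 = [0x7e, 0xb0, 0xe7, 0xb8, 0xca, 0xbd, 0xc1, 0xf5]
t1 = [0xca, 0xb8, 0xbd, 0xe7, 0xc1, 0xb0, 0xf5, 0x7e]
t2 = [0xca, 0x7e, 0xb8, 0xb0, 0xbd, 0xe7, 0xe7, 0xb8]

RES = [0xca, 0x7e, 0xb8, 0xb0, 0xbd, 0xe7, 0xe7, 0xb8]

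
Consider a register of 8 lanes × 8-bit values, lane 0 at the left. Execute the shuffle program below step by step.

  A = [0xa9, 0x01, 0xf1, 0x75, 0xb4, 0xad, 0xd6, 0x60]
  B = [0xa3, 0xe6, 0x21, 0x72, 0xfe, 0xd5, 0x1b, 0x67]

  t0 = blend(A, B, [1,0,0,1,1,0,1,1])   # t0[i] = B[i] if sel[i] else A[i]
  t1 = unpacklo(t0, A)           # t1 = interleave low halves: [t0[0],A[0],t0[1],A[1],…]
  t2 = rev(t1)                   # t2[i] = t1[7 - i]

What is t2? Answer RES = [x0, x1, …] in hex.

t0 = [0xa3, 0x01, 0xf1, 0x72, 0xfe, 0xad, 0x1b, 0x67]
t1 = [0xa3, 0xa9, 0x01, 0x01, 0xf1, 0xf1, 0x72, 0x75]
t2 = [0x75, 0x72, 0xf1, 0xf1, 0x01, 0x01, 0xa9, 0xa3]

RES = [0x75, 0x72, 0xf1, 0xf1, 0x01, 0x01, 0xa9, 0xa3]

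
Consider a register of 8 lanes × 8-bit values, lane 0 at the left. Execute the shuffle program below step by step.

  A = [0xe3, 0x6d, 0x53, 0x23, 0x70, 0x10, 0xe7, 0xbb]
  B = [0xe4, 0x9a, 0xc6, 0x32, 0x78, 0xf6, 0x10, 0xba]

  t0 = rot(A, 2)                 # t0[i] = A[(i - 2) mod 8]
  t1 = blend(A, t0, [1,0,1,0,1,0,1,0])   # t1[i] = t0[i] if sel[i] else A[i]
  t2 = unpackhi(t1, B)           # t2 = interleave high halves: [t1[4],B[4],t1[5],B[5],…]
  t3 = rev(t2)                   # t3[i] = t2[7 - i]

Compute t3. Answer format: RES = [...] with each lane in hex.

t0 = [0xe7, 0xbb, 0xe3, 0x6d, 0x53, 0x23, 0x70, 0x10]
t1 = [0xe7, 0x6d, 0xe3, 0x23, 0x53, 0x10, 0x70, 0xbb]
t2 = [0x53, 0x78, 0x10, 0xf6, 0x70, 0x10, 0xbb, 0xba]
t3 = [0xba, 0xbb, 0x10, 0x70, 0xf6, 0x10, 0x78, 0x53]

RES = [ 0xba  0xbb  0x10  0x70  0xf6  0x10  0x78  0x53 ]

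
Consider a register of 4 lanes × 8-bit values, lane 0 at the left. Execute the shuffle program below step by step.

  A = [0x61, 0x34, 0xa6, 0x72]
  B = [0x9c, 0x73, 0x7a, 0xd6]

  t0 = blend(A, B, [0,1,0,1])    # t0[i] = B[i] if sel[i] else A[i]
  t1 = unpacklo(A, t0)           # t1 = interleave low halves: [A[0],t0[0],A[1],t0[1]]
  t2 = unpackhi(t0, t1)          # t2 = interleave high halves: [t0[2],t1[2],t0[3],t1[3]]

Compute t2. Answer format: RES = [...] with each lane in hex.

→ t0 |61|73|a6|d6|
→ t1 |61|61|34|73|
→ t2 |a6|34|d6|73|

RES = [0xa6, 0x34, 0xd6, 0x73]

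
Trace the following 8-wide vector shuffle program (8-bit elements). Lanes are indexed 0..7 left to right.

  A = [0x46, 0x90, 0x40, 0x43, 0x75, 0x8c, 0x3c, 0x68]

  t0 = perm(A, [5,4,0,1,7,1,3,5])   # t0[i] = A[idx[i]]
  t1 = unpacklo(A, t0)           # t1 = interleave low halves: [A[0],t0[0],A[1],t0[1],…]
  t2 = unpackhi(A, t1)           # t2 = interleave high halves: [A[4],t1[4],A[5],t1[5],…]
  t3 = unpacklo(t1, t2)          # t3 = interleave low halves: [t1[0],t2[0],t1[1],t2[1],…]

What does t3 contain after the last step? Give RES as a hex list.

  t0: 8c 75 46 90 68 90 43 8c
  t1: 46 8c 90 75 40 46 43 90
  t2: 75 40 8c 46 3c 43 68 90
  t3: 46 75 8c 40 90 8c 75 46

RES = [ 0x46  0x75  0x8c  0x40  0x90  0x8c  0x75  0x46 ]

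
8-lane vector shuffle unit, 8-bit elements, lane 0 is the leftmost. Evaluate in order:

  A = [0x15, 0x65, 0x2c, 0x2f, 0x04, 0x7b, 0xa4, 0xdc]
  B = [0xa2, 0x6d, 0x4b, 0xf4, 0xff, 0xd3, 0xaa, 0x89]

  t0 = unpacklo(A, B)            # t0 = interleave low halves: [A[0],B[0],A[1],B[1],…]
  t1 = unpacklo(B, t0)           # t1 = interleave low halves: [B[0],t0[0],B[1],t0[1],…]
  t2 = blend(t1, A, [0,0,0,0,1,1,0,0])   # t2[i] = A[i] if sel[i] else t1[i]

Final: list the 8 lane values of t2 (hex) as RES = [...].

RES = [0xa2, 0x15, 0x6d, 0xa2, 0x04, 0x7b, 0xf4, 0x6d]

→ t0 |15|a2|65|6d|2c|4b|2f|f4|
→ t1 |a2|15|6d|a2|4b|65|f4|6d|
→ t2 |a2|15|6d|a2|04|7b|f4|6d|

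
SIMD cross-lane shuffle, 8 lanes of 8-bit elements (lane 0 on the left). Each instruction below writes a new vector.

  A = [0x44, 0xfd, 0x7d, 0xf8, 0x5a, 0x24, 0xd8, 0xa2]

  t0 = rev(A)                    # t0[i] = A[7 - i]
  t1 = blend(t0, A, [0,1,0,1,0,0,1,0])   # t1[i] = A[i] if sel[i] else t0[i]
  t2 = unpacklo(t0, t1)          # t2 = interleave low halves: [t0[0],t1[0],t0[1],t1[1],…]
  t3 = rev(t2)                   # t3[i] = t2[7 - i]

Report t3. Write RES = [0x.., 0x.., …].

t0 = [0xa2, 0xd8, 0x24, 0x5a, 0xf8, 0x7d, 0xfd, 0x44]
t1 = [0xa2, 0xfd, 0x24, 0xf8, 0xf8, 0x7d, 0xd8, 0x44]
t2 = [0xa2, 0xa2, 0xd8, 0xfd, 0x24, 0x24, 0x5a, 0xf8]
t3 = [0xf8, 0x5a, 0x24, 0x24, 0xfd, 0xd8, 0xa2, 0xa2]

RES = [0xf8, 0x5a, 0x24, 0x24, 0xfd, 0xd8, 0xa2, 0xa2]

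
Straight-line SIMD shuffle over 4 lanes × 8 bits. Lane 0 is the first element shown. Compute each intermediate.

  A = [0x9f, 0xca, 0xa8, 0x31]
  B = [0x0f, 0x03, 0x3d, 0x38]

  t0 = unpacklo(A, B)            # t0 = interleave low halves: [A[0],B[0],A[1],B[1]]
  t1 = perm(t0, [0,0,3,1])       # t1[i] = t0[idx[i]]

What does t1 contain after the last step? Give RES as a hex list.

RES = [0x9f, 0x9f, 0x03, 0x0f]

t0 = [0x9f, 0x0f, 0xca, 0x03]
t1 = [0x9f, 0x9f, 0x03, 0x0f]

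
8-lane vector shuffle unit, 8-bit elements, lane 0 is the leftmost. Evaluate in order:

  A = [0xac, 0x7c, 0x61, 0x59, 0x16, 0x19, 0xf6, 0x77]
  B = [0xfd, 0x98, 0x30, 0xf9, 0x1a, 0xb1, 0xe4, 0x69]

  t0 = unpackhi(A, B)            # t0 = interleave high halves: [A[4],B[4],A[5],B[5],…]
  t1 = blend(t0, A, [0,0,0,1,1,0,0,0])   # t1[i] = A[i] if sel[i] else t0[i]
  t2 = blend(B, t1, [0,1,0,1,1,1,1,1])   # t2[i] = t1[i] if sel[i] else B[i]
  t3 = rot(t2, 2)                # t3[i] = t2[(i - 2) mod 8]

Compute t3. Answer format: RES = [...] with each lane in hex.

RES = [ 0x77  0x69  0xfd  0x1a  0x30  0x59  0x16  0xe4 ]

  t0: 16 1a 19 b1 f6 e4 77 69
  t1: 16 1a 19 59 16 e4 77 69
  t2: fd 1a 30 59 16 e4 77 69
  t3: 77 69 fd 1a 30 59 16 e4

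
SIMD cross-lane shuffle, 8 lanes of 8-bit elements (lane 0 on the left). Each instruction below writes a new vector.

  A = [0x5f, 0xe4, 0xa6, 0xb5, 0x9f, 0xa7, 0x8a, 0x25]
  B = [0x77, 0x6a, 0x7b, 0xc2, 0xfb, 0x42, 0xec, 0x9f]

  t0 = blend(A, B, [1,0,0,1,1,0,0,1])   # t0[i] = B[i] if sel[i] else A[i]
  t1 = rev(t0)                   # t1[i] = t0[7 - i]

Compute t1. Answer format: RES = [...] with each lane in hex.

RES = [ 0x9f  0x8a  0xa7  0xfb  0xc2  0xa6  0xe4  0x77 ]

t0 = [0x77, 0xe4, 0xa6, 0xc2, 0xfb, 0xa7, 0x8a, 0x9f]
t1 = [0x9f, 0x8a, 0xa7, 0xfb, 0xc2, 0xa6, 0xe4, 0x77]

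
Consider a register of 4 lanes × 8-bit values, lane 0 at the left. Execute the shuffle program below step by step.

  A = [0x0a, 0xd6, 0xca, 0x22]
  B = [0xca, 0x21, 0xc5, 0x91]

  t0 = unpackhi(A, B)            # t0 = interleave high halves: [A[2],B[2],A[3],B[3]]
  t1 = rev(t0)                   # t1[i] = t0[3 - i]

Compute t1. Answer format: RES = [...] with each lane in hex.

RES = [0x91, 0x22, 0xc5, 0xca]

t0 = [0xca, 0xc5, 0x22, 0x91]
t1 = [0x91, 0x22, 0xc5, 0xca]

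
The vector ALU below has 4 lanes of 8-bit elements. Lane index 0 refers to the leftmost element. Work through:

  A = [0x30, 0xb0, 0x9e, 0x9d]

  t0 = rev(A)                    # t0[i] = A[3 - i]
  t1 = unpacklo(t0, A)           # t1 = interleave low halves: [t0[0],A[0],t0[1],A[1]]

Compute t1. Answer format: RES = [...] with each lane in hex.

RES = [0x9d, 0x30, 0x9e, 0xb0]

t0 = [0x9d, 0x9e, 0xb0, 0x30]
t1 = [0x9d, 0x30, 0x9e, 0xb0]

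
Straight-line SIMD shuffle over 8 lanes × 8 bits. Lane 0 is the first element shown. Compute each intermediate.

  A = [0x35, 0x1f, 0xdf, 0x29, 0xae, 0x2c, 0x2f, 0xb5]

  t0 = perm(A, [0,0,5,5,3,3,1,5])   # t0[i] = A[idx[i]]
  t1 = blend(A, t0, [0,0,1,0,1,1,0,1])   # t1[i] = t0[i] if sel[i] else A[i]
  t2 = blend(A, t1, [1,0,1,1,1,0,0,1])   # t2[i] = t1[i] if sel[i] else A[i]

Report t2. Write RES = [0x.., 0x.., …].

  t0: 35 35 2c 2c 29 29 1f 2c
  t1: 35 1f 2c 29 29 29 2f 2c
  t2: 35 1f 2c 29 29 2c 2f 2c

RES = [0x35, 0x1f, 0x2c, 0x29, 0x29, 0x2c, 0x2f, 0x2c]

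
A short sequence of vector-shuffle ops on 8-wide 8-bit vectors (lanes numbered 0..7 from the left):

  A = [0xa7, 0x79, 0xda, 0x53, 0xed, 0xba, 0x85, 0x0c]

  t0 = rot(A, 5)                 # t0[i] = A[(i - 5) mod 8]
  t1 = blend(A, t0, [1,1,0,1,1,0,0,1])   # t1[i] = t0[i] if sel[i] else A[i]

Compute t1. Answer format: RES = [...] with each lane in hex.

→ t0 |53|ed|ba|85|0c|a7|79|da|
→ t1 |53|ed|da|85|0c|ba|85|da|

RES = [ 0x53  0xed  0xda  0x85  0x0c  0xba  0x85  0xda ]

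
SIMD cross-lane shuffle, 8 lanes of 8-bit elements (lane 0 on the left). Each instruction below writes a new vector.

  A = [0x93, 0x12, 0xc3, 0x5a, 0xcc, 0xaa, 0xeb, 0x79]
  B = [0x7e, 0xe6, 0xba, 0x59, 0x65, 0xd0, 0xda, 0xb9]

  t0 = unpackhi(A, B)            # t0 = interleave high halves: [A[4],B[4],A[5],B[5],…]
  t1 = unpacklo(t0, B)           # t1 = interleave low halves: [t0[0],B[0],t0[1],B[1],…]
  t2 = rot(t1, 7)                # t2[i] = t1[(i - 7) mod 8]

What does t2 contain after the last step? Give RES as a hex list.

  t0: cc 65 aa d0 eb da 79 b9
  t1: cc 7e 65 e6 aa ba d0 59
  t2: 7e 65 e6 aa ba d0 59 cc

RES = [ 0x7e  0x65  0xe6  0xaa  0xba  0xd0  0x59  0xcc ]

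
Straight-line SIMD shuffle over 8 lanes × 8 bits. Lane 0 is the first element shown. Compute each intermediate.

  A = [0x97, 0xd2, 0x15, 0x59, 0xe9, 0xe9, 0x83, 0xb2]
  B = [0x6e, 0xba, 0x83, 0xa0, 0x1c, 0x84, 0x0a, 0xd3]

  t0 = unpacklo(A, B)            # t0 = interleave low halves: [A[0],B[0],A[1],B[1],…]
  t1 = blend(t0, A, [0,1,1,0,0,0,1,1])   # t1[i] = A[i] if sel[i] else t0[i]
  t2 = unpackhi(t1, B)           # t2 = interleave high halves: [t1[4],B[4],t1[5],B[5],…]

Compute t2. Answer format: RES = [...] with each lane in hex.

RES = [ 0x15  0x1c  0x83  0x84  0x83  0x0a  0xb2  0xd3 ]

t0 = [0x97, 0x6e, 0xd2, 0xba, 0x15, 0x83, 0x59, 0xa0]
t1 = [0x97, 0xd2, 0x15, 0xba, 0x15, 0x83, 0x83, 0xb2]
t2 = [0x15, 0x1c, 0x83, 0x84, 0x83, 0x0a, 0xb2, 0xd3]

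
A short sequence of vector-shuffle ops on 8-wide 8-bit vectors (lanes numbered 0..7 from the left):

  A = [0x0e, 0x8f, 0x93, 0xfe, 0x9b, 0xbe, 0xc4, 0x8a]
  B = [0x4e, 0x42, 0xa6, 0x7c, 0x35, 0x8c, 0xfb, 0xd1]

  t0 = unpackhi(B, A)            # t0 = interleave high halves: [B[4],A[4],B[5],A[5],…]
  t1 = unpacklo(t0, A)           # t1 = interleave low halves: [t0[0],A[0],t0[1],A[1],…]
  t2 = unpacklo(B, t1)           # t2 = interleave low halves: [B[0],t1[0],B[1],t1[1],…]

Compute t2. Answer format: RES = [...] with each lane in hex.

  t0: 35 9b 8c be fb c4 d1 8a
  t1: 35 0e 9b 8f 8c 93 be fe
  t2: 4e 35 42 0e a6 9b 7c 8f

RES = [ 0x4e  0x35  0x42  0x0e  0xa6  0x9b  0x7c  0x8f ]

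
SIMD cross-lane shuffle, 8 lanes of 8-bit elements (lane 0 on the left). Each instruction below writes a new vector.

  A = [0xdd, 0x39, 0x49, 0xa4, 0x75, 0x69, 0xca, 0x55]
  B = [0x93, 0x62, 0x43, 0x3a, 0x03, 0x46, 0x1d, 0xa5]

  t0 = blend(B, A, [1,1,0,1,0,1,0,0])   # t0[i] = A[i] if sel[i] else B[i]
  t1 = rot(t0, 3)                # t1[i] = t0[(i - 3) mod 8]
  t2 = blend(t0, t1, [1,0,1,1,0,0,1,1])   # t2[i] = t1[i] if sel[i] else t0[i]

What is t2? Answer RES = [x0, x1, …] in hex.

→ t0 |dd|39|43|a4|03|69|1d|a5|
→ t1 |69|1d|a5|dd|39|43|a4|03|
→ t2 |69|39|a5|dd|03|69|a4|03|

RES = [0x69, 0x39, 0xa5, 0xdd, 0x03, 0x69, 0xa4, 0x03]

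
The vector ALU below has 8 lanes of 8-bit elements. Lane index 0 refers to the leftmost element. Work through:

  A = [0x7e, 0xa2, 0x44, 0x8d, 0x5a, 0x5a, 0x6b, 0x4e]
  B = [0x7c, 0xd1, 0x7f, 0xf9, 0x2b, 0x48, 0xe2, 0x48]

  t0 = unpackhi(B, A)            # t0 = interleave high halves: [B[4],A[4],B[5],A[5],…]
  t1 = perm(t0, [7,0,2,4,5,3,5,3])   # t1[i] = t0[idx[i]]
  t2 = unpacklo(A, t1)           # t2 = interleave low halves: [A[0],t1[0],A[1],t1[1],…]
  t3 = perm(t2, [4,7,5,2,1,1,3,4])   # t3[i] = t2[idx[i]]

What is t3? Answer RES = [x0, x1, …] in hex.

RES = [0x44, 0xe2, 0x48, 0xa2, 0x4e, 0x4e, 0x2b, 0x44]

→ t0 |2b|5a|48|5a|e2|6b|48|4e|
→ t1 |4e|2b|48|e2|6b|5a|6b|5a|
→ t2 |7e|4e|a2|2b|44|48|8d|e2|
→ t3 |44|e2|48|a2|4e|4e|2b|44|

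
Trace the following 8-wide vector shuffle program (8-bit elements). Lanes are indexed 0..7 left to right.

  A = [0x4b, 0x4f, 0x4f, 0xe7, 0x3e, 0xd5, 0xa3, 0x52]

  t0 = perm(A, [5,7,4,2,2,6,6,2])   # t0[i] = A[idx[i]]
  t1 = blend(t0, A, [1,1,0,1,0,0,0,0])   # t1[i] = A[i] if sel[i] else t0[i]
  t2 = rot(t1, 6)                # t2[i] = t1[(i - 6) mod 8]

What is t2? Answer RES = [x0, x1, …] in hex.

RES = [ 0x3e  0xe7  0x4f  0xa3  0xa3  0x4f  0x4b  0x4f ]

→ t0 |d5|52|3e|4f|4f|a3|a3|4f|
→ t1 |4b|4f|3e|e7|4f|a3|a3|4f|
→ t2 |3e|e7|4f|a3|a3|4f|4b|4f|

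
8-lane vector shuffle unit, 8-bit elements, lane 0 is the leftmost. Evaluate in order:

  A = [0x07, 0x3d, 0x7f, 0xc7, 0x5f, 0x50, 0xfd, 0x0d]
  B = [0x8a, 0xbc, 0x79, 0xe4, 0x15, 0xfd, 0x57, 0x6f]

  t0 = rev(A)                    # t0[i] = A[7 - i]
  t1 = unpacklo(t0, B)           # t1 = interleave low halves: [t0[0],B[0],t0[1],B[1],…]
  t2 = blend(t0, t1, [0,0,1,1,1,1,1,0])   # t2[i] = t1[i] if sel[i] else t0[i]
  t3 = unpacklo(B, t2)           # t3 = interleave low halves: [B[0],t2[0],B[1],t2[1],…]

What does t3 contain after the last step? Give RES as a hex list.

→ t0 |0d|fd|50|5f|c7|7f|3d|07|
→ t1 |0d|8a|fd|bc|50|79|5f|e4|
→ t2 |0d|fd|fd|bc|50|79|5f|07|
→ t3 |8a|0d|bc|fd|79|fd|e4|bc|

RES = [0x8a, 0x0d, 0xbc, 0xfd, 0x79, 0xfd, 0xe4, 0xbc]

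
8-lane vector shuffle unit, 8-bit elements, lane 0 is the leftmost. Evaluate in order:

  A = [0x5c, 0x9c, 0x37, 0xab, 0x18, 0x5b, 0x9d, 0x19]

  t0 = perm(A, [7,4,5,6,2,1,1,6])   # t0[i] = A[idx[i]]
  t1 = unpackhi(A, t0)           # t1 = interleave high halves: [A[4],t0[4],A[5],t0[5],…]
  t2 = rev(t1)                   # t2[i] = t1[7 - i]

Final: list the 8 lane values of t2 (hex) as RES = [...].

RES = [0x9d, 0x19, 0x9c, 0x9d, 0x9c, 0x5b, 0x37, 0x18]

t0 = [0x19, 0x18, 0x5b, 0x9d, 0x37, 0x9c, 0x9c, 0x9d]
t1 = [0x18, 0x37, 0x5b, 0x9c, 0x9d, 0x9c, 0x19, 0x9d]
t2 = [0x9d, 0x19, 0x9c, 0x9d, 0x9c, 0x5b, 0x37, 0x18]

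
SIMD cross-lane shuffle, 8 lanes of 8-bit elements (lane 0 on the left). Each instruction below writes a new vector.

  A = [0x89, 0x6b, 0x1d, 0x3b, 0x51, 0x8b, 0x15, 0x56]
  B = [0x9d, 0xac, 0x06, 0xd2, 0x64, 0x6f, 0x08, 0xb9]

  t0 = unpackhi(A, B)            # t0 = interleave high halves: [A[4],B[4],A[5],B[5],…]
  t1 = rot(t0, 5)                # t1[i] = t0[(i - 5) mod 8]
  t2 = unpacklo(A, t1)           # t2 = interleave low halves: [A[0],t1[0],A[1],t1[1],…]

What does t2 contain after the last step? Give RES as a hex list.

RES = [ 0x89  0x6f  0x6b  0x15  0x1d  0x08  0x3b  0x56 ]

t0 = [0x51, 0x64, 0x8b, 0x6f, 0x15, 0x08, 0x56, 0xb9]
t1 = [0x6f, 0x15, 0x08, 0x56, 0xb9, 0x51, 0x64, 0x8b]
t2 = [0x89, 0x6f, 0x6b, 0x15, 0x1d, 0x08, 0x3b, 0x56]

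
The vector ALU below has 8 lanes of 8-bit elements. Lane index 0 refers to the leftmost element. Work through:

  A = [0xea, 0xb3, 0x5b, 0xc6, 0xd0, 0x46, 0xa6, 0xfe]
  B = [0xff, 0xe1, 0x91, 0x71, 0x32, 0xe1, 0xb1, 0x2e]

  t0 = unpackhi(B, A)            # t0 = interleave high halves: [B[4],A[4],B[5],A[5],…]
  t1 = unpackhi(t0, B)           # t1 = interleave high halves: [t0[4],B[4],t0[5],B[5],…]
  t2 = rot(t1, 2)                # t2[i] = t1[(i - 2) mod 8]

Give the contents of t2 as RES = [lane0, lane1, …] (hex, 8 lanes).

RES = [0xfe, 0x2e, 0xb1, 0x32, 0xa6, 0xe1, 0x2e, 0xb1]

→ t0 |32|d0|e1|46|b1|a6|2e|fe|
→ t1 |b1|32|a6|e1|2e|b1|fe|2e|
→ t2 |fe|2e|b1|32|a6|e1|2e|b1|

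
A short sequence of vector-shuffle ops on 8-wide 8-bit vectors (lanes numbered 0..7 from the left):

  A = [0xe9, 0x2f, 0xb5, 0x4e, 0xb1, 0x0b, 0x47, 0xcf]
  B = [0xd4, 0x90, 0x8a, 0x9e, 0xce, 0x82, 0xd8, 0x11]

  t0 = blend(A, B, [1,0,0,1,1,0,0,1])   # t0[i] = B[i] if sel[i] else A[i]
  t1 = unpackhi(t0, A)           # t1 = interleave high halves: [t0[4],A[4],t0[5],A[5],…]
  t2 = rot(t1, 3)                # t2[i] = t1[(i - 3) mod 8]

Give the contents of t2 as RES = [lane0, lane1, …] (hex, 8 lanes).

t0 = [0xd4, 0x2f, 0xb5, 0x9e, 0xce, 0x0b, 0x47, 0x11]
t1 = [0xce, 0xb1, 0x0b, 0x0b, 0x47, 0x47, 0x11, 0xcf]
t2 = [0x47, 0x11, 0xcf, 0xce, 0xb1, 0x0b, 0x0b, 0x47]

RES = [0x47, 0x11, 0xcf, 0xce, 0xb1, 0x0b, 0x0b, 0x47]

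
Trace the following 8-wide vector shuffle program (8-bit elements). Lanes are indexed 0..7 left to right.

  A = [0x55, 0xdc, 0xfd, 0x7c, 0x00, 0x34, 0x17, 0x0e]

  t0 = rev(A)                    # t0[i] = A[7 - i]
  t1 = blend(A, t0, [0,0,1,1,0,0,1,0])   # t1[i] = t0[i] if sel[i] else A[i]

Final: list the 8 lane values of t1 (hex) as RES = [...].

RES = [0x55, 0xdc, 0x34, 0x00, 0x00, 0x34, 0xdc, 0x0e]

t0 = [0x0e, 0x17, 0x34, 0x00, 0x7c, 0xfd, 0xdc, 0x55]
t1 = [0x55, 0xdc, 0x34, 0x00, 0x00, 0x34, 0xdc, 0x0e]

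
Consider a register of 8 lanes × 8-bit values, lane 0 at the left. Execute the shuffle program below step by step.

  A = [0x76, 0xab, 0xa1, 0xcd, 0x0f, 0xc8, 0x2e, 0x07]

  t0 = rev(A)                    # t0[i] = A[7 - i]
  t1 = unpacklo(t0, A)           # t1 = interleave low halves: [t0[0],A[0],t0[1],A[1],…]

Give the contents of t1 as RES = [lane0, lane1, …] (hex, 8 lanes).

RES = [ 0x07  0x76  0x2e  0xab  0xc8  0xa1  0x0f  0xcd ]

t0 = [0x07, 0x2e, 0xc8, 0x0f, 0xcd, 0xa1, 0xab, 0x76]
t1 = [0x07, 0x76, 0x2e, 0xab, 0xc8, 0xa1, 0x0f, 0xcd]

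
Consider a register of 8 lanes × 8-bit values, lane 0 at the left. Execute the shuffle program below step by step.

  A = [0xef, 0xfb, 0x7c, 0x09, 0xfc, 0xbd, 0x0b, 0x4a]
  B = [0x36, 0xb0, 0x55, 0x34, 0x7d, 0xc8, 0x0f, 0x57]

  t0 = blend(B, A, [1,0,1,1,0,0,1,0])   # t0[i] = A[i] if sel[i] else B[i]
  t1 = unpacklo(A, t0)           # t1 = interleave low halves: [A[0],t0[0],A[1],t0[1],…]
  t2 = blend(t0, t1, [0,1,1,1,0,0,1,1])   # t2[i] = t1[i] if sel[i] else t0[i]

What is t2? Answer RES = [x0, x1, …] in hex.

  t0: ef b0 7c 09 7d c8 0b 57
  t1: ef ef fb b0 7c 7c 09 09
  t2: ef ef fb b0 7d c8 09 09

RES = [0xef, 0xef, 0xfb, 0xb0, 0x7d, 0xc8, 0x09, 0x09]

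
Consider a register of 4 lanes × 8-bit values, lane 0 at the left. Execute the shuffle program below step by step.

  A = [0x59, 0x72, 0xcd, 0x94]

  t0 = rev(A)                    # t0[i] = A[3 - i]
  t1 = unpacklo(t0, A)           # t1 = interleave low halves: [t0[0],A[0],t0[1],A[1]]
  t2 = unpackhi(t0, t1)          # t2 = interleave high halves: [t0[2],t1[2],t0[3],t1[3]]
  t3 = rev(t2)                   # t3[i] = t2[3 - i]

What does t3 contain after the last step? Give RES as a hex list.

RES = [0x72, 0x59, 0xcd, 0x72]

t0 = [0x94, 0xcd, 0x72, 0x59]
t1 = [0x94, 0x59, 0xcd, 0x72]
t2 = [0x72, 0xcd, 0x59, 0x72]
t3 = [0x72, 0x59, 0xcd, 0x72]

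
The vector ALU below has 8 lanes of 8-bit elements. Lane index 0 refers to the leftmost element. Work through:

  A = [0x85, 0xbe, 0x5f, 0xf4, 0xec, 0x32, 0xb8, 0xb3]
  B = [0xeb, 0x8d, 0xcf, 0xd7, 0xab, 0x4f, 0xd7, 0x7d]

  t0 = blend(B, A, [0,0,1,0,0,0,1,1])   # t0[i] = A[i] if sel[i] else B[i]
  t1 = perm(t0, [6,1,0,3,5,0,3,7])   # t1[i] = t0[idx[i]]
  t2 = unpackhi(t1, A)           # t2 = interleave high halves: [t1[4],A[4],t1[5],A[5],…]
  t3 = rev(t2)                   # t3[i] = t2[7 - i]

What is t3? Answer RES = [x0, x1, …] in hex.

RES = [ 0xb3  0xb3  0xb8  0xd7  0x32  0xeb  0xec  0x4f ]

t0 = [0xeb, 0x8d, 0x5f, 0xd7, 0xab, 0x4f, 0xb8, 0xb3]
t1 = [0xb8, 0x8d, 0xeb, 0xd7, 0x4f, 0xeb, 0xd7, 0xb3]
t2 = [0x4f, 0xec, 0xeb, 0x32, 0xd7, 0xb8, 0xb3, 0xb3]
t3 = [0xb3, 0xb3, 0xb8, 0xd7, 0x32, 0xeb, 0xec, 0x4f]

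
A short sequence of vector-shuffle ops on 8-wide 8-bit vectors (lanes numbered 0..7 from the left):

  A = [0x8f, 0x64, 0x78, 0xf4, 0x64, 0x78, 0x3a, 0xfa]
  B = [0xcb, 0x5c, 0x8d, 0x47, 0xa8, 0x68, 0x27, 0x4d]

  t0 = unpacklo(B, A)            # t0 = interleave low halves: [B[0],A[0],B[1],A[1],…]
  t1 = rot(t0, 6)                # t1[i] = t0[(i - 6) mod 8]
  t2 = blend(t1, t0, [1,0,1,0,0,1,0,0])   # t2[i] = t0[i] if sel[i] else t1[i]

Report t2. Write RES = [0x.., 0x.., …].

t0 = [0xcb, 0x8f, 0x5c, 0x64, 0x8d, 0x78, 0x47, 0xf4]
t1 = [0x5c, 0x64, 0x8d, 0x78, 0x47, 0xf4, 0xcb, 0x8f]
t2 = [0xcb, 0x64, 0x5c, 0x78, 0x47, 0x78, 0xcb, 0x8f]

RES = [0xcb, 0x64, 0x5c, 0x78, 0x47, 0x78, 0xcb, 0x8f]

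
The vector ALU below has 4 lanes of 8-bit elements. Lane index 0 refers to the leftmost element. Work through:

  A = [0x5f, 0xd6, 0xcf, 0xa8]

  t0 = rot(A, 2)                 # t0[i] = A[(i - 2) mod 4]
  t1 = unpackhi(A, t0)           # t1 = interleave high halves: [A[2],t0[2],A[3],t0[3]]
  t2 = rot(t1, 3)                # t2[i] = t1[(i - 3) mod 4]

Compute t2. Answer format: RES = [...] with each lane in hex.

  t0: cf a8 5f d6
  t1: cf 5f a8 d6
  t2: 5f a8 d6 cf

RES = [ 0x5f  0xa8  0xd6  0xcf ]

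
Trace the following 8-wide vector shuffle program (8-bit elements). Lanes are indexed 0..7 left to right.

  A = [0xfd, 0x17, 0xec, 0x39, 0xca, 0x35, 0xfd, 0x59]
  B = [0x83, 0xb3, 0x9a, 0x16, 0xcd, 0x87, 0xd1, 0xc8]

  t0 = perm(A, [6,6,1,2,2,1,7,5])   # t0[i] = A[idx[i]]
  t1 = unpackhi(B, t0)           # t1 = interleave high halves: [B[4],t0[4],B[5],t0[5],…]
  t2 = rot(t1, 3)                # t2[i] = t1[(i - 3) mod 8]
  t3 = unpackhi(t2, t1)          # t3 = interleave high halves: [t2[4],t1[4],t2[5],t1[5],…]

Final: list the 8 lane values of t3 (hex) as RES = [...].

→ t0 |fd|fd|17|ec|ec|17|59|35|
→ t1 |cd|ec|87|17|d1|59|c8|35|
→ t2 |59|c8|35|cd|ec|87|17|d1|
→ t3 |ec|d1|87|59|17|c8|d1|35|

RES = [0xec, 0xd1, 0x87, 0x59, 0x17, 0xc8, 0xd1, 0x35]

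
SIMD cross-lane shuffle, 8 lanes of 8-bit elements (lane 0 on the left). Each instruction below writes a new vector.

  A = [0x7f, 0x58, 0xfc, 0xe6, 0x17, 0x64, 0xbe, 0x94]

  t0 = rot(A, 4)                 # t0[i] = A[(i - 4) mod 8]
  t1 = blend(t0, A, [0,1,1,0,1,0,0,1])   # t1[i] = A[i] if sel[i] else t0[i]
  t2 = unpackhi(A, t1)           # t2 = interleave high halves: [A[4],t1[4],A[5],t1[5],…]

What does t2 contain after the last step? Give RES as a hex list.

RES = [ 0x17  0x17  0x64  0x58  0xbe  0xfc  0x94  0x94 ]

→ t0 |17|64|be|94|7f|58|fc|e6|
→ t1 |17|58|fc|94|17|58|fc|94|
→ t2 |17|17|64|58|be|fc|94|94|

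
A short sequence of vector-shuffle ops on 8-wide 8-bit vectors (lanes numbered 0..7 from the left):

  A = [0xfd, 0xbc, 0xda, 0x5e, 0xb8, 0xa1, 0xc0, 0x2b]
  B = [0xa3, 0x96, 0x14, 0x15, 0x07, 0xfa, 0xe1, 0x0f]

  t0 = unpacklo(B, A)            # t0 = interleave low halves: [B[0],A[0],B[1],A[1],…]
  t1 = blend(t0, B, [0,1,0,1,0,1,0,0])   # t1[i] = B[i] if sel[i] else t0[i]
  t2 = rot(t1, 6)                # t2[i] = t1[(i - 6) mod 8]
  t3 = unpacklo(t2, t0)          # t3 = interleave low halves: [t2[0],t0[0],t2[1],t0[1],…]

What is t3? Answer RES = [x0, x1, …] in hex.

t0 = [0xa3, 0xfd, 0x96, 0xbc, 0x14, 0xda, 0x15, 0x5e]
t1 = [0xa3, 0x96, 0x96, 0x15, 0x14, 0xfa, 0x15, 0x5e]
t2 = [0x96, 0x15, 0x14, 0xfa, 0x15, 0x5e, 0xa3, 0x96]
t3 = [0x96, 0xa3, 0x15, 0xfd, 0x14, 0x96, 0xfa, 0xbc]

RES = [0x96, 0xa3, 0x15, 0xfd, 0x14, 0x96, 0xfa, 0xbc]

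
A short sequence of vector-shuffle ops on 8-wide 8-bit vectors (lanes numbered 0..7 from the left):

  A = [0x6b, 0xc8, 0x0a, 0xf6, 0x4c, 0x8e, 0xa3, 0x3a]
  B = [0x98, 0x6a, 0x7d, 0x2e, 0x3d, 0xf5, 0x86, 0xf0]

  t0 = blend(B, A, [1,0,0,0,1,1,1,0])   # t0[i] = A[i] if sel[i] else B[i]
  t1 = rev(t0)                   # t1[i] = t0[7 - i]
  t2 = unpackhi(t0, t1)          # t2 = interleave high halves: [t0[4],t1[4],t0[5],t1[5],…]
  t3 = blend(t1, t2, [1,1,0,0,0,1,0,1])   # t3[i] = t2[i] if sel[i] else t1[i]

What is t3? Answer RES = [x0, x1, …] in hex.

RES = [ 0x4c  0x2e  0x8e  0x4c  0x2e  0x6a  0x6a  0x6b ]

t0 = [0x6b, 0x6a, 0x7d, 0x2e, 0x4c, 0x8e, 0xa3, 0xf0]
t1 = [0xf0, 0xa3, 0x8e, 0x4c, 0x2e, 0x7d, 0x6a, 0x6b]
t2 = [0x4c, 0x2e, 0x8e, 0x7d, 0xa3, 0x6a, 0xf0, 0x6b]
t3 = [0x4c, 0x2e, 0x8e, 0x4c, 0x2e, 0x6a, 0x6a, 0x6b]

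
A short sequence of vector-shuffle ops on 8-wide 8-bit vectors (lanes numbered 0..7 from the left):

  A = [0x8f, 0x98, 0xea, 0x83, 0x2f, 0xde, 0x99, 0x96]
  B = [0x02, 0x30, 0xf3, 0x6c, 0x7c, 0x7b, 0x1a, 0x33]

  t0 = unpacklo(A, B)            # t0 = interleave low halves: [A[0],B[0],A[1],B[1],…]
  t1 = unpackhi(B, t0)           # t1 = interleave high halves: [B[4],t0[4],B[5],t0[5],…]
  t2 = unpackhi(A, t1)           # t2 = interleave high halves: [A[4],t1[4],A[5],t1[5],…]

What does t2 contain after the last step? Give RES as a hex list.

RES = [ 0x2f  0x1a  0xde  0x83  0x99  0x33  0x96  0x6c ]

t0 = [0x8f, 0x02, 0x98, 0x30, 0xea, 0xf3, 0x83, 0x6c]
t1 = [0x7c, 0xea, 0x7b, 0xf3, 0x1a, 0x83, 0x33, 0x6c]
t2 = [0x2f, 0x1a, 0xde, 0x83, 0x99, 0x33, 0x96, 0x6c]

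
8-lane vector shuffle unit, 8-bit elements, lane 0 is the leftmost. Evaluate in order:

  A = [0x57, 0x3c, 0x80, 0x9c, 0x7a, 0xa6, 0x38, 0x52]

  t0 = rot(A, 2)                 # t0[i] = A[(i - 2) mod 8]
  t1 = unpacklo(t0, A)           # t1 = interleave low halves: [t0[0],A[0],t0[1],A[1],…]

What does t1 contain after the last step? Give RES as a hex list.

RES = [ 0x38  0x57  0x52  0x3c  0x57  0x80  0x3c  0x9c ]

  t0: 38 52 57 3c 80 9c 7a a6
  t1: 38 57 52 3c 57 80 3c 9c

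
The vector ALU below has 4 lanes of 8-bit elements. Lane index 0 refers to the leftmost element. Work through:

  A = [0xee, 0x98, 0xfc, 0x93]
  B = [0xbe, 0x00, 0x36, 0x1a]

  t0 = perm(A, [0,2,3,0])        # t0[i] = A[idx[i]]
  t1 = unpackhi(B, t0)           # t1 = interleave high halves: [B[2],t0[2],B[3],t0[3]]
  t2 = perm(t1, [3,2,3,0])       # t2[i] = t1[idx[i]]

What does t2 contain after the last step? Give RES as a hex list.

t0 = [0xee, 0xfc, 0x93, 0xee]
t1 = [0x36, 0x93, 0x1a, 0xee]
t2 = [0xee, 0x1a, 0xee, 0x36]

RES = [ 0xee  0x1a  0xee  0x36 ]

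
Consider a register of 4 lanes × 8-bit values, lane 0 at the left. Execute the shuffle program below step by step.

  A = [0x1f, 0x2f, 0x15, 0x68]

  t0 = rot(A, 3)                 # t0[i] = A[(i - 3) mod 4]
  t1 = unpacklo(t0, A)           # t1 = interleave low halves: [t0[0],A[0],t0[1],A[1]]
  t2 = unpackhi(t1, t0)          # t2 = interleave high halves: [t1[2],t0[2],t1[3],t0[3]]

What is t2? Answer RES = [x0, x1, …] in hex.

  t0: 2f 15 68 1f
  t1: 2f 1f 15 2f
  t2: 15 68 2f 1f

RES = [ 0x15  0x68  0x2f  0x1f ]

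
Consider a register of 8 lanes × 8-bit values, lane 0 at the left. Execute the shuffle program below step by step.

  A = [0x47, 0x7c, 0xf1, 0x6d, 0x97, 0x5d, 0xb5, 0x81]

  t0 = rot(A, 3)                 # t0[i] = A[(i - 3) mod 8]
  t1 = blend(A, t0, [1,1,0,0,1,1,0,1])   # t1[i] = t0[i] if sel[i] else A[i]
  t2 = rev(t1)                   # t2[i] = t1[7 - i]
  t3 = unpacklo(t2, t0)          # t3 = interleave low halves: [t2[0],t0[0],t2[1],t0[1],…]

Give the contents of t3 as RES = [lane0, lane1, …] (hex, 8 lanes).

t0 = [0x5d, 0xb5, 0x81, 0x47, 0x7c, 0xf1, 0x6d, 0x97]
t1 = [0x5d, 0xb5, 0xf1, 0x6d, 0x7c, 0xf1, 0xb5, 0x97]
t2 = [0x97, 0xb5, 0xf1, 0x7c, 0x6d, 0xf1, 0xb5, 0x5d]
t3 = [0x97, 0x5d, 0xb5, 0xb5, 0xf1, 0x81, 0x7c, 0x47]

RES = [ 0x97  0x5d  0xb5  0xb5  0xf1  0x81  0x7c  0x47 ]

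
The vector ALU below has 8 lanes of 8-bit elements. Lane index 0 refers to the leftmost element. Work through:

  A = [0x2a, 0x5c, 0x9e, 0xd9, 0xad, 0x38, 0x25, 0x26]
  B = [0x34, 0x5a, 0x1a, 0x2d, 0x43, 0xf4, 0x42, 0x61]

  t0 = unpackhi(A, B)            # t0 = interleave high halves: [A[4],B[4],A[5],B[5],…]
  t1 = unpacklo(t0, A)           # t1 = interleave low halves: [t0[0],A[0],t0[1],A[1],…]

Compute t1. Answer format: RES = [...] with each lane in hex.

RES = [ 0xad  0x2a  0x43  0x5c  0x38  0x9e  0xf4  0xd9 ]

t0 = [0xad, 0x43, 0x38, 0xf4, 0x25, 0x42, 0x26, 0x61]
t1 = [0xad, 0x2a, 0x43, 0x5c, 0x38, 0x9e, 0xf4, 0xd9]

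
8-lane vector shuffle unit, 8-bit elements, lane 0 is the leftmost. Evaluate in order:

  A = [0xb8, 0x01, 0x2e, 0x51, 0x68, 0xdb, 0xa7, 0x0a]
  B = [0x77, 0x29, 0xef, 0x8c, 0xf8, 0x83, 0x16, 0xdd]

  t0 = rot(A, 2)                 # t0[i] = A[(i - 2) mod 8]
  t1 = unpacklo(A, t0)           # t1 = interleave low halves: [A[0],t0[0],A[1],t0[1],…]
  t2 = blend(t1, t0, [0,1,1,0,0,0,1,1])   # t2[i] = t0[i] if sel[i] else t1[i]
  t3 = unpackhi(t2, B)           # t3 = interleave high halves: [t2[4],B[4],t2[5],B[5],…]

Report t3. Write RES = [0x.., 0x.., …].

  t0: a7 0a b8 01 2e 51 68 db
  t1: b8 a7 01 0a 2e b8 51 01
  t2: b8 0a b8 0a 2e b8 68 db
  t3: 2e f8 b8 83 68 16 db dd

RES = [0x2e, 0xf8, 0xb8, 0x83, 0x68, 0x16, 0xdb, 0xdd]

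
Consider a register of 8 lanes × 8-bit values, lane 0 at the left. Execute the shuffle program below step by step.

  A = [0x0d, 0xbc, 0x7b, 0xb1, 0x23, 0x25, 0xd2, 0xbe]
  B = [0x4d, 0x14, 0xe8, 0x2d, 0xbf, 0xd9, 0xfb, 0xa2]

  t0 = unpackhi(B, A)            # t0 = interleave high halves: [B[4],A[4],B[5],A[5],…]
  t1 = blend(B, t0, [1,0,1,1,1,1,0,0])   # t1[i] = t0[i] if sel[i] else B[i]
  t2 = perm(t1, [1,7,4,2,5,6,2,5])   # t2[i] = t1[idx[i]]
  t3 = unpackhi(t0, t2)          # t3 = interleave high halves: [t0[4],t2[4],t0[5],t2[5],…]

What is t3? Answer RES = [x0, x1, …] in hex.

RES = [ 0xfb  0xd2  0xd2  0xfb  0xa2  0xd9  0xbe  0xd2 ]

  t0: bf 23 d9 25 fb d2 a2 be
  t1: bf 14 d9 25 fb d2 fb a2
  t2: 14 a2 fb d9 d2 fb d9 d2
  t3: fb d2 d2 fb a2 d9 be d2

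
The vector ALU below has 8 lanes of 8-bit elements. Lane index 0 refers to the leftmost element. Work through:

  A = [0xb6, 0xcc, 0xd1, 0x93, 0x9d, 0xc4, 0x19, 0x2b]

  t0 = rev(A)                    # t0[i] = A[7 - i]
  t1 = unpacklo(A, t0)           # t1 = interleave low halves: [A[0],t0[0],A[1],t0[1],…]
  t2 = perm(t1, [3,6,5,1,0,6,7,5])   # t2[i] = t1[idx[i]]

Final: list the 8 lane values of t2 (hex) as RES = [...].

  t0: 2b 19 c4 9d 93 d1 cc b6
  t1: b6 2b cc 19 d1 c4 93 9d
  t2: 19 93 c4 2b b6 93 9d c4

RES = [0x19, 0x93, 0xc4, 0x2b, 0xb6, 0x93, 0x9d, 0xc4]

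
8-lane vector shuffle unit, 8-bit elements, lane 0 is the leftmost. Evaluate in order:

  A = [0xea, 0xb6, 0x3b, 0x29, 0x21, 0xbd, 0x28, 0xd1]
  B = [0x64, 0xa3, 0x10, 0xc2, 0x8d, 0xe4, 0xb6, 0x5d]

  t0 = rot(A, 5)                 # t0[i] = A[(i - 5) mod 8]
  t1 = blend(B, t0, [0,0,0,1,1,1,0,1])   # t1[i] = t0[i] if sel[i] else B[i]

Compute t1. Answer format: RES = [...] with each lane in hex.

  t0: 29 21 bd 28 d1 ea b6 3b
  t1: 64 a3 10 28 d1 ea b6 3b

RES = [ 0x64  0xa3  0x10  0x28  0xd1  0xea  0xb6  0x3b ]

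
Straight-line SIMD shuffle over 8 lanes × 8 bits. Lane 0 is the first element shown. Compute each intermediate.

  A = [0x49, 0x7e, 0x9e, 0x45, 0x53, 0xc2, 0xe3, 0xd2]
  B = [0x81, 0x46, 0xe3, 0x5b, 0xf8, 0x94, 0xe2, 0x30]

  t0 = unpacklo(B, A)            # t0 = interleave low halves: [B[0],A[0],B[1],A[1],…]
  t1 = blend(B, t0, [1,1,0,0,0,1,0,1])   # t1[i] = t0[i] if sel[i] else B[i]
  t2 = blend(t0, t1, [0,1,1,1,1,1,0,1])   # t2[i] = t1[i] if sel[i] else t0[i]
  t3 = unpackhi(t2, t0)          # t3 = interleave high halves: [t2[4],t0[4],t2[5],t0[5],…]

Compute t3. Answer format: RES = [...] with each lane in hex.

t0 = [0x81, 0x49, 0x46, 0x7e, 0xe3, 0x9e, 0x5b, 0x45]
t1 = [0x81, 0x49, 0xe3, 0x5b, 0xf8, 0x9e, 0xe2, 0x45]
t2 = [0x81, 0x49, 0xe3, 0x5b, 0xf8, 0x9e, 0x5b, 0x45]
t3 = [0xf8, 0xe3, 0x9e, 0x9e, 0x5b, 0x5b, 0x45, 0x45]

RES = [0xf8, 0xe3, 0x9e, 0x9e, 0x5b, 0x5b, 0x45, 0x45]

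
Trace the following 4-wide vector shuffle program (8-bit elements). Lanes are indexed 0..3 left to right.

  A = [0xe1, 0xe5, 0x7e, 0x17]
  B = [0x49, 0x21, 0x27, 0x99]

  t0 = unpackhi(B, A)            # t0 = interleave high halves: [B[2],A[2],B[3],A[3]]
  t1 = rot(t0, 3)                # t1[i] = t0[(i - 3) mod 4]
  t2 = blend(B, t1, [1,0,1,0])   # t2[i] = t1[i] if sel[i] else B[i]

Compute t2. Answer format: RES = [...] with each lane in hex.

  t0: 27 7e 99 17
  t1: 7e 99 17 27
  t2: 7e 21 17 99

RES = [0x7e, 0x21, 0x17, 0x99]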